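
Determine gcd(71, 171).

1

gcd(171, 71):
  171 = 2*71 + 29
  71 = 2*29 + 13
  29 = 2*13 + 3
  13 = 4*3 + 1
  3 = 3*1
so gcd(171, 71) = 1.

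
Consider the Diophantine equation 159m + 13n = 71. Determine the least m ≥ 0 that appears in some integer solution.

gcd(159, 13) = 1.
1 divides 71, so solutions exist.
By Bézout, 159·(-4) + 13·(49) = 1.
Scale by 71/1 = 71: (m₀, n₀) = (-284, 3479).
General solution: m = -284 + 13t, n = 3479 - 159t for integer t.
m ≥ 0: smallest is -284 mod 13 = 2 (at t = 22), with n = -19.

2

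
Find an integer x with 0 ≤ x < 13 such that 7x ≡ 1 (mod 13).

2

gcd(13, 7) = 1.
By Bézout, 7*(2) + 13*(-1) = 1.
So 7*2 ≡ 1 (mod 13), and 2 mod 13 = 2.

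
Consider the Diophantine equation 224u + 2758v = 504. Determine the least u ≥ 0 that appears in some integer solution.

150

gcd(2758, 224) = 14.
14 divides 504, so solutions exist.
By Bézout, 224*(37) + 2758*(-3) = 14.
Scale by 504/14 = 36: (u₀, v₀) = (1332, -108).
General solution: u = 1332 + 197t, v = -108 - 16t for integer t.
u ≥ 0: smallest is 1332 mod 197 = 150 (at t = -6), with v = -12.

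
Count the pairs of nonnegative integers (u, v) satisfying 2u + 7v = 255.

gcd(7, 2):
  7 = 3*2 + 1
  2 = 2*1
so gcd(7, 2) = 1.
Back-substitute for Bézout coefficients:
  1 = 7 - 3*2
  ... = 2*(-3) + 7*(1)
Scale by 255: one solution is (-765, 255). Reduce u mod 7: (5, 35).
General: u = 5 + 7t, v = 35 - 2t.
u ≥ 0 ⇒ t ≥ 0; v ≥ 0 ⇒ t ≤ 17. So t ∈ [0, 17]: 18 solutions.

18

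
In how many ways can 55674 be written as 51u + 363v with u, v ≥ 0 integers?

gcd(363, 51) = 3.
By Bézout, 51·(57) + 363·(-8) = 3.
One solution: (24, 150).
General: u = 24 + 121t, v = 150 - 17t.
u ≥ 0 ⇒ t ≥ 0; v ≥ 0 ⇒ t ≤ 8. So t ∈ [0, 8]: 9 solutions.

9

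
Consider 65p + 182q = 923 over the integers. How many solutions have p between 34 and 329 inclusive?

21

gcd(182, 65) = 13  (182 = 2*65 + 52, 65 = 1*52 + 13, 52 = 4*13).
Back-substituting, 65*(3) + 182*(-1) = 13.
Scale by 71: particular solution (213, -71); reduce p mod 14: (3, 4).
General solution: p = 3 + 14t, q = 4 - 5t for integer t.
34 ≤ 3 + 14t ≤ 329 gives t ∈ [3, 23], which is 21 values.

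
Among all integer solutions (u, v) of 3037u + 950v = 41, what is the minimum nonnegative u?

gcd(3037, 950) = 1  (3037 = 3×950 + 187, 950 = 5×187 + 15, 187 = 12×15 + 7, 15 = 2×7 + 1, 7 = 7×1).
1 divides 41, so solutions exist.
Back-substituting, 3037×(-127) + 950×(406) = 1.
Scale by 41/1 = 41: (u₀, v₀) = (-5207, 16646).
General solution: u = -5207 + 950t, v = 16646 - 3037t for integer t.
u ≥ 0: smallest is -5207 mod 950 = 493 (at t = 6), with v = -1576.

493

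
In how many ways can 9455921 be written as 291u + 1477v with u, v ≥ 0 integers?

22

gcd(1477, 291):
  1477 = 5×291 + 22
  291 = 13×22 + 5
  22 = 4×5 + 2
  5 = 2×2 + 1
  2 = 2×1
so gcd(1477, 291) = 1.
Back-substitute for Bézout coefficients:
  1 = 5 - 2×2
  ... = 291×(604) + 1477×(-119)
Scale by 9455921: one solution is (5711376284, -1125254599). Reduce u mod 1477: (432, 6317).
General: u = 432 + 1477t, v = 6317 - 291t.
u ≥ 0 ⇒ t ≥ 0; v ≥ 0 ⇒ t ≤ 21. So t ∈ [0, 21]: 22 solutions.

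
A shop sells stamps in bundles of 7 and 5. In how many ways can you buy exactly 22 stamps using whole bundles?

Need nonnegative integers with 7j + 5k = 22.
gcd(7, 5) = 1, and 7·(-2) + 5·(3) = 1.
So (j₀, k₀) = (-44, 66); general j = -44 + 5t, k = 66 - 7t.
j ≥ 0 ⇒ t ≥ 9; k ≥ 0 ⇒ t ≤ 9. That's 1 value of t.

1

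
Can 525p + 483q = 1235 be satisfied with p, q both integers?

gcd(525, 483) = 21  (525 = 1*483 + 42, 483 = 11*42 + 21, 42 = 2*21).
21 does not divide 1235 (remainder 17), so no integer solutions.

no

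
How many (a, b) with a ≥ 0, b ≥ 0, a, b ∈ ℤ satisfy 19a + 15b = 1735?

gcd(19, 15) = 1.
By Bézout, 19·(4) + 15·(-5) = 1.
One solution: (10, 103).
General: a = 10 + 15t, b = 103 - 19t.
a ≥ 0 ⇒ t ≥ 0; b ≥ 0 ⇒ t ≤ 5. So t ∈ [0, 5]: 6 solutions.

6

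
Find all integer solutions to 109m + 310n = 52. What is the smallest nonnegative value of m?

228

gcd(310, 109) = 1.
1 divides 52, so solutions exist.
By Bézout, 109·(-91) + 310·(32) = 1.
Scale by 52/1 = 52: (m₀, n₀) = (-4732, 1664).
General solution: m = -4732 + 310t, n = 1664 - 109t for integer t.
m ≥ 0: smallest is -4732 mod 310 = 228 (at t = 16), with n = -80.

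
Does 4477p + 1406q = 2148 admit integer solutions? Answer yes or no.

gcd(4477, 1406) = 37  (4477 = 3*1406 + 259, 1406 = 5*259 + 111, 259 = 2*111 + 37, 111 = 3*37).
37 does not divide 2148 (remainder 2), so no integer solutions.

no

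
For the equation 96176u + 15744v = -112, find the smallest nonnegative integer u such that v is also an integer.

331

gcd(96176, 15744):
  96176 = 6·15744 + 1712
  15744 = 9·1712 + 336
  1712 = 5·336 + 32
  336 = 10·32 + 16
  32 = 2·16
so gcd(96176, 15744) = 16.
16 divides -112, so solutions exist.
Back-substitute for Bézout coefficients:
  16 = 336 - 10·32
  ... = 96176·(-469) + 15744·(2865)
Scale by -112/16 = -7: (u₀, v₀) = (3283, -20055).
General solution: u = 3283 + 984t, v = -20055 - 6011t for integer t.
u ≥ 0: smallest is 3283 mod 984 = 331 (at t = -3), with v = -2022.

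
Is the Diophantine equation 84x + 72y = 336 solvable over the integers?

gcd(84, 72) = 12  (84 = 1×72 + 12, 72 = 6×12).
12 divides 336, so integer solutions exist.

yes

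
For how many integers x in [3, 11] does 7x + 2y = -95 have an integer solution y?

gcd(7, 2) = 1.
By Bézout, 7×(1) + 2×(-3) = 1.
Particular solution: (1, -51).
General solution: x = 1 + 2t, y = -51 - 7t for integer t.
3 ≤ 1 + 2t ≤ 11 gives t ∈ [1, 5], which is 5 values.

5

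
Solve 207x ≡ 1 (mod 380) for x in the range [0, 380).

123

gcd(380, 207) = 1.
By Bézout, 207·(123) + 380·(-67) = 1.
So 207·123 ≡ 1 (mod 380), and 123 mod 380 = 123.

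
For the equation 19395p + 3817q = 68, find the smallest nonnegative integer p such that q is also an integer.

936

gcd(19395, 3817):
  19395 = 5×3817 + 310
  3817 = 12×310 + 97
  310 = 3×97 + 19
  97 = 5×19 + 2
  19 = 9×2 + 1
  2 = 2×1
so gcd(19395, 3817) = 1.
1 divides 68, so solutions exist.
Back-substitute for Bézout coefficients:
  1 = 19 - 9×2
  ... = 19395×(1810) + 3817×(-9197)
Scale by 68/1 = 68: (p₀, q₀) = (123080, -625396).
General solution: p = 123080 + 3817t, q = -625396 - 19395t for integer t.
p ≥ 0: smallest is 123080 mod 3817 = 936 (at t = -32), with q = -4756.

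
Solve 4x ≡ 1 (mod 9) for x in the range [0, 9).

gcd(9, 4) = 1  (9 = 2·4 + 1, 4 = 4·1).
Back-substituting, 4·(-2) + 9·(1) = 1.
So 4·-2 ≡ 1 (mod 9), and -2 mod 9 = 7.

7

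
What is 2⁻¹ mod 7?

gcd(7, 2):
  7 = 3×2 + 1
  2 = 2×1
so gcd(7, 2) = 1.
Back-substitute for Bézout coefficients:
  1 = 7 - 3×2
  ... = 2×(-3) + 7×(1)
So 2×-3 ≡ 1 (mod 7), and -3 mod 7 = 4.

4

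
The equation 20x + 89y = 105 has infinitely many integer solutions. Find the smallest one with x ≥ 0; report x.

72

gcd(89, 20) = 1.
1 divides 105, so solutions exist.
By Bézout, 20×(-40) + 89×(9) = 1.
Scale by 105/1 = 105: (x₀, y₀) = (-4200, 945).
General solution: x = -4200 + 89t, y = 945 - 20t for integer t.
x ≥ 0: smallest is -4200 mod 89 = 72 (at t = 48), with y = -15.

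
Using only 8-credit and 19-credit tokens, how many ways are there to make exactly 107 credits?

1

Need nonnegative integers with 8j + 19k = 107.
gcd(8, 19) = 1, and 8·(-7) + 19·(3) = 1.
So (j₀, k₀) = (-749, 321); general j = -749 + 19t, k = 321 - 8t.
j ≥ 0 ⇒ t ≥ 40; k ≥ 0 ⇒ t ≤ 40. That's 1 value of t.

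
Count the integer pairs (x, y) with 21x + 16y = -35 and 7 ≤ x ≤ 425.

gcd(21, 16) = 1.
By Bézout, 21*(-3) + 16*(4) = 1.
Particular solution: (9, -14).
General solution: x = 9 + 16t, y = -14 - 21t for integer t.
7 ≤ 9 + 16t ≤ 425 gives t ∈ [0, 26], which is 27 values.

27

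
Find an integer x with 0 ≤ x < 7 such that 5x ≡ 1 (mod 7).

gcd(7, 5) = 1.
By Bézout, 5·(3) + 7·(-2) = 1.
So 5·3 ≡ 1 (mod 7), and 3 mod 7 = 3.

3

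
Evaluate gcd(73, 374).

gcd(374, 73):
  374 = 5×73 + 9
  73 = 8×9 + 1
  9 = 9×1
so gcd(374, 73) = 1.

1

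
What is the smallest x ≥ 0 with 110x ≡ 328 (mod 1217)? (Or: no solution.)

180

gcd(1217, 110):
  1217 = 11×110 + 7
  110 = 15×7 + 5
  7 = 1×5 + 2
  5 = 2×2 + 1
  2 = 2×1
so gcd(1217, 110) = 1.
1 divides 328, so solutions exist.
Back-substitute for Bézout coefficients:
  1 = 5 - 2×2
  ... = 110×(520) + 1217×(-47)
So 110×(520) ≡ 1 (mod 1217); multiply by 328: x ≡ 170560 (mod 1217).
Smallest nonnegative: x = 170560 mod 1217 = 180.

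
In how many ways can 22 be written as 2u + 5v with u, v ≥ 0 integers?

3

gcd(5, 2) = 1  (5 = 2*2 + 1, 2 = 2*1).
Back-substituting, 2*(-2) + 5*(1) = 1.
Scale by 22: one solution is (-44, 22). Reduce u mod 5: (1, 4).
General: u = 1 + 5t, v = 4 - 2t.
u ≥ 0 ⇒ t ≥ 0; v ≥ 0 ⇒ t ≤ 2. So t ∈ [0, 2]: 3 solutions.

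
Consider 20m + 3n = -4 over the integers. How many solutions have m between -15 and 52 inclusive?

23

gcd(20, 3) = 1  (20 = 6·3 + 2, 3 = 1·2 + 1, 2 = 2·1).
Back-substituting, 20·(-1) + 3·(7) = 1.
Scale by -4: particular solution (4, -28); reduce m mod 3: (1, -8).
General solution: m = 1 + 3t, n = -8 - 20t for integer t.
-15 ≤ 1 + 3t ≤ 52 gives t ∈ [-5, 17], which is 23 values.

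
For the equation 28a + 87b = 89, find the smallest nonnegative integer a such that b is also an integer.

56

gcd(87, 28) = 1.
1 divides 89, so solutions exist.
By Bézout, 28×(28) + 87×(-9) = 1.
Scale by 89/1 = 89: (a₀, b₀) = (2492, -801).
General solution: a = 2492 + 87t, b = -801 - 28t for integer t.
a ≥ 0: smallest is 2492 mod 87 = 56 (at t = -28), with b = -17.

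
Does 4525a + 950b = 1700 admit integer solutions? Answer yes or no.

yes

gcd(4525, 950) = 25  (4525 = 4·950 + 725, 950 = 1·725 + 225, 725 = 3·225 + 50, 225 = 4·50 + 25, 50 = 2·25).
25 divides 1700, so integer solutions exist.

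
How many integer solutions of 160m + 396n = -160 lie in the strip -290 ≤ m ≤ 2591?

29

gcd(396, 160):
  396 = 2×160 + 76
  160 = 2×76 + 8
  76 = 9×8 + 4
  8 = 2×4
so gcd(396, 160) = 4.
Back-substitute for Bézout coefficients:
  4 = 76 - 9×8
  ... = 160×(-47) + 396×(19)
Scale by -40: particular solution (1880, -760); reduce m mod 99: (98, -40).
General solution: m = 98 + 99t, n = -40 - 40t for integer t.
-290 ≤ 98 + 99t ≤ 2591 gives t ∈ [-3, 25], which is 29 values.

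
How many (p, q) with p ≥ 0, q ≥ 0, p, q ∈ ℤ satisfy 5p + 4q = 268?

14

gcd(5, 4):
  5 = 1*4 + 1
  4 = 4*1
so gcd(5, 4) = 1.
Back-substitute for Bézout coefficients:
  1 = 5 - 1*4
  ... = 5*(1) + 4*(-1)
Scale by 268: one solution is (268, -268). Reduce p mod 4: (0, 67).
General: p = 0 + 4t, q = 67 - 5t.
p ≥ 0 ⇒ t ≥ 0; q ≥ 0 ⇒ t ≤ 13. So t ∈ [0, 13]: 14 solutions.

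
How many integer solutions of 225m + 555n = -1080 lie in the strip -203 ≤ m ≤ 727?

25

gcd(555, 225) = 15.
By Bézout, 225*(5) + 555*(-2) = 15.
Particular solution: (10, -6).
General solution: m = 10 + 37t, n = -6 - 15t for integer t.
-203 ≤ 10 + 37t ≤ 727 gives t ∈ [-5, 19], which is 25 values.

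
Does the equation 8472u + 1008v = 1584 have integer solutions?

yes

gcd(8472, 1008):
  8472 = 8×1008 + 408
  1008 = 2×408 + 192
  408 = 2×192 + 24
  192 = 8×24
so gcd(8472, 1008) = 24.
24 divides 1584, so integer solutions exist.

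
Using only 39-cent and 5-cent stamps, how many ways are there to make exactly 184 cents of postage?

1

Need nonnegative integers with 39j + 5k = 184.
gcd(39, 5) = 1, and 39·(-1) + 5·(8) = 1.
So (j₀, k₀) = (-184, 1472); general j = -184 + 5t, k = 1472 - 39t.
j ≥ 0 ⇒ t ≥ 37; k ≥ 0 ⇒ t ≤ 37. That's 1 value of t.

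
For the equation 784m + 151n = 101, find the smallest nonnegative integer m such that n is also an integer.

gcd(784, 151):
  784 = 5*151 + 29
  151 = 5*29 + 6
  29 = 4*6 + 5
  6 = 1*5 + 1
  5 = 5*1
so gcd(784, 151) = 1.
1 divides 101, so solutions exist.
Back-substitute for Bézout coefficients:
  1 = 6 - 1*5
  ... = 784*(-26) + 151*(135)
Scale by 101/1 = 101: (m₀, n₀) = (-2626, 13635).
General solution: m = -2626 + 151t, n = 13635 - 784t for integer t.
m ≥ 0: smallest is -2626 mod 151 = 92 (at t = 18), with n = -477.

92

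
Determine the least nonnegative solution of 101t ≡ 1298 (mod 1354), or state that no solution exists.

348

gcd(1354, 101):
  1354 = 13*101 + 41
  101 = 2*41 + 19
  41 = 2*19 + 3
  19 = 6*3 + 1
  3 = 3*1
so gcd(1354, 101) = 1.
1 divides 1298, so solutions exist.
Back-substitute for Bézout coefficients:
  1 = 19 - 6*3
  ... = 101*(429) + 1354*(-32)
So 101*(429) ≡ 1 (mod 1354); multiply by 1298: t ≡ 556842 (mod 1354).
Smallest nonnegative: t = 556842 mod 1354 = 348.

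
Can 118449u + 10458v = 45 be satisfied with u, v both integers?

yes

gcd(118449, 10458):
  118449 = 11×10458 + 3411
  10458 = 3×3411 + 225
  3411 = 15×225 + 36
  225 = 6×36 + 9
  36 = 4×9
so gcd(118449, 10458) = 9.
9 divides 45, so integer solutions exist.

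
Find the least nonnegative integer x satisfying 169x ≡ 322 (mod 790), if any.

gcd(790, 169) = 1.
1 divides 322, so solutions exist.
By Bézout, 169*(-201) + 790*(43) = 1.
So 169*(-201) ≡ 1 (mod 790); multiply by 322: x ≡ -64722 (mod 790).
Smallest nonnegative: x = -64722 mod 790 = 58.

58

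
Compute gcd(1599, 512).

1

gcd(1599, 512) = 1  (1599 = 3*512 + 63, 512 = 8*63 + 8, 63 = 7*8 + 7, 8 = 1*7 + 1, 7 = 7*1).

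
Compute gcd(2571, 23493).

gcd(23493, 2571) = 3  (23493 = 9*2571 + 354, 2571 = 7*354 + 93, 354 = 3*93 + 75, 93 = 1*75 + 18, 75 = 4*18 + 3, 18 = 6*3).

3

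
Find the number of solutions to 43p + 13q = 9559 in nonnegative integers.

gcd(43, 13) = 1.
By Bézout, 43·(-3) + 13·(10) = 1.
One solution: (1, 732).
General: p = 1 + 13t, q = 732 - 43t.
p ≥ 0 ⇒ t ≥ 0; q ≥ 0 ⇒ t ≤ 17. So t ∈ [0, 17]: 18 solutions.

18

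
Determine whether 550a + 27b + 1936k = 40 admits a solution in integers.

yes

gcd(550, 27) = 1  (550 = 20×27 + 10, 27 = 2×10 + 7, 10 = 1×7 + 3, 7 = 2×3 + 1, 3 = 3×1).
gcd(1, 1936) = 1.
1 divides 40, so integer solutions exist.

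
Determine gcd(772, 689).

1

gcd(772, 689):
  772 = 1*689 + 83
  689 = 8*83 + 25
  83 = 3*25 + 8
  25 = 3*8 + 1
  8 = 8*1
so gcd(772, 689) = 1.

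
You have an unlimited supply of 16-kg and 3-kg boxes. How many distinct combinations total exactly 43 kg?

1

Need nonnegative integers with 16j + 3k = 43.
gcd(16, 3) = 1, and 16·(1) + 3·(-5) = 1.
So (j₀, k₀) = (43, -215); general j = 43 + 3t, k = -215 - 16t.
j ≥ 0 ⇒ t ≥ -14; k ≥ 0 ⇒ t ≤ -14. That's 1 value of t.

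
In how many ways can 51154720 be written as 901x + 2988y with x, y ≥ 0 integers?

gcd(2988, 901) = 1.
By Bézout, 901*(325) + 2988*(-98) = 1.
One solution: (1204, 16757).
General: x = 1204 + 2988t, y = 16757 - 901t.
x ≥ 0 ⇒ t ≥ 0; y ≥ 0 ⇒ t ≤ 18. So t ∈ [0, 18]: 19 solutions.

19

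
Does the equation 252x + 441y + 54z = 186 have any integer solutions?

gcd(441, 252) = 63  (441 = 1·252 + 189, 252 = 1·189 + 63, 189 = 3·63).
gcd(63, 54) = 9.
9 does not divide 186 (remainder 6), so no integer solutions.

no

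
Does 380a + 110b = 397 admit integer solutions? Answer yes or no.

no

gcd(380, 110):
  380 = 3·110 + 50
  110 = 2·50 + 10
  50 = 5·10
so gcd(380, 110) = 10.
10 does not divide 397 (remainder 7), so no integer solutions.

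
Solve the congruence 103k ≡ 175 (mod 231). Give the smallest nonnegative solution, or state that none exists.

217

gcd(231, 103):
  231 = 2×103 + 25
  103 = 4×25 + 3
  25 = 8×3 + 1
  3 = 3×1
so gcd(231, 103) = 1.
1 divides 175, so solutions exist.
Back-substitute for Bézout coefficients:
  1 = 25 - 8×3
  ... = 103×(-74) + 231×(33)
So 103×(-74) ≡ 1 (mod 231); multiply by 175: k ≡ -12950 (mod 231).
Smallest nonnegative: k = -12950 mod 231 = 217.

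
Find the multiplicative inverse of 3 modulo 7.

5

gcd(7, 3) = 1  (7 = 2*3 + 1, 3 = 3*1).
Back-substituting, 3*(-2) + 7*(1) = 1.
So 3*-2 ≡ 1 (mod 7), and -2 mod 7 = 5.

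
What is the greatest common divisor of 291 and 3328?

1

gcd(3328, 291):
  3328 = 11*291 + 127
  291 = 2*127 + 37
  127 = 3*37 + 16
  37 = 2*16 + 5
  16 = 3*5 + 1
  5 = 5*1
so gcd(3328, 291) = 1.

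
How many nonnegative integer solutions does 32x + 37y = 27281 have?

gcd(37, 32) = 1.
By Bézout, 32×(-15) + 37×(13) = 1.
One solution: (5, 733).
General: x = 5 + 37t, y = 733 - 32t.
x ≥ 0 ⇒ t ≥ 0; y ≥ 0 ⇒ t ≤ 22. So t ∈ [0, 22]: 23 solutions.

23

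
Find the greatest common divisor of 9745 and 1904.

1

gcd(9745, 1904):
  9745 = 5·1904 + 225
  1904 = 8·225 + 104
  225 = 2·104 + 17
  104 = 6·17 + 2
  17 = 8·2 + 1
  2 = 2·1
so gcd(9745, 1904) = 1.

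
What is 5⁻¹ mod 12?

5

gcd(12, 5) = 1  (12 = 2*5 + 2, 5 = 2*2 + 1, 2 = 2*1).
Back-substituting, 5*(5) + 12*(-2) = 1.
So 5*5 ≡ 1 (mod 12), and 5 mod 12 = 5.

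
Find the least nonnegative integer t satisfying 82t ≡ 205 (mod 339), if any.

gcd(339, 82) = 1  (339 = 4·82 + 11, 82 = 7·11 + 5, 11 = 2·5 + 1, 5 = 5·1).
1 divides 205, so solutions exist.
Back-substituting, 82·(-62) + 339·(15) = 1.
So 82·(-62) ≡ 1 (mod 339); multiply by 205: t ≡ -12710 (mod 339).
Smallest nonnegative: t = -12710 mod 339 = 172.

172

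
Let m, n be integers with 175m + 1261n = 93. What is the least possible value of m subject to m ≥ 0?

gcd(1261, 175) = 1  (1261 = 7*175 + 36, 175 = 4*36 + 31, 36 = 1*31 + 5, 31 = 6*5 + 1, 5 = 5*1).
1 divides 93, so solutions exist.
Back-substituting, 175*(245) + 1261*(-34) = 1.
Scale by 93/1 = 93: (m₀, n₀) = (22785, -3162).
General solution: m = 22785 + 1261t, n = -3162 - 175t for integer t.
m ≥ 0: smallest is 22785 mod 1261 = 87 (at t = -18), with n = -12.

87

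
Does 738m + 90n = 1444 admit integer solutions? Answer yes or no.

no

gcd(738, 90) = 18  (738 = 8·90 + 18, 90 = 5·18).
18 does not divide 1444 (remainder 4), so no integer solutions.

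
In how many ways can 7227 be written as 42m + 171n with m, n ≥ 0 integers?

gcd(171, 42) = 3  (171 = 4×42 + 3, 42 = 14×3).
Back-substituting, 42×(-4) + 171×(1) = 3.
Scale by 2409: one solution is (-9636, 2409). Reduce m mod 57: (54, 29).
General: m = 54 + 57t, n = 29 - 14t.
m ≥ 0 ⇒ t ≥ 0; n ≥ 0 ⇒ t ≤ 2. So t ∈ [0, 2]: 3 solutions.

3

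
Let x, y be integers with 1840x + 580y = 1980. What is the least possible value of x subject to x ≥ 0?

gcd(1840, 580):
  1840 = 3·580 + 100
  580 = 5·100 + 80
  100 = 1·80 + 20
  80 = 4·20
so gcd(1840, 580) = 20.
20 divides 1980, so solutions exist.
Back-substitute for Bézout coefficients:
  20 = 100 - 1·80
  ... = 1840·(6) + 580·(-19)
Scale by 1980/20 = 99: (x₀, y₀) = (594, -1881).
General solution: x = 594 + 29t, y = -1881 - 92t for integer t.
x ≥ 0: smallest is 594 mod 29 = 14 (at t = -20), with y = -41.

14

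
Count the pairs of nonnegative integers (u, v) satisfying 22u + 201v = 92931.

gcd(201, 22) = 1.
By Bézout, 22×(64) + 201×(-7) = 1.
One solution: (195, 441).
General: u = 195 + 201t, v = 441 - 22t.
u ≥ 0 ⇒ t ≥ 0; v ≥ 0 ⇒ t ≤ 20. So t ∈ [0, 20]: 21 solutions.

21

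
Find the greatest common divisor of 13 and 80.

1

gcd(80, 13):
  80 = 6·13 + 2
  13 = 6·2 + 1
  2 = 2·1
so gcd(80, 13) = 1.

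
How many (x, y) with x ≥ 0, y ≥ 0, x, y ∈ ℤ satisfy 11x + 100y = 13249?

gcd(100, 11) = 1  (100 = 9×11 + 1, 11 = 11×1).
Back-substituting, 11×(-9) + 100×(1) = 1.
Scale by 13249: one solution is (-119241, 13249). Reduce x mod 100: (59, 126).
General: x = 59 + 100t, y = 126 - 11t.
x ≥ 0 ⇒ t ≥ 0; y ≥ 0 ⇒ t ≤ 11. So t ∈ [0, 11]: 12 solutions.

12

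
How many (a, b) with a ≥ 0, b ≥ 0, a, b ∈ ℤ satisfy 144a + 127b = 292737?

gcd(144, 127) = 1.
By Bézout, 144*(15) + 127*(-17) = 1.
One solution: (30, 2271).
General: a = 30 + 127t, b = 2271 - 144t.
a ≥ 0 ⇒ t ≥ 0; b ≥ 0 ⇒ t ≤ 15. So t ∈ [0, 15]: 16 solutions.

16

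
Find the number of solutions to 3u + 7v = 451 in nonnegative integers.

22

gcd(7, 3):
  7 = 2·3 + 1
  3 = 3·1
so gcd(7, 3) = 1.
Back-substitute for Bézout coefficients:
  1 = 7 - 2·3
  ... = 3·(-2) + 7·(1)
Scale by 451: one solution is (-902, 451). Reduce u mod 7: (1, 64).
General: u = 1 + 7t, v = 64 - 3t.
u ≥ 0 ⇒ t ≥ 0; v ≥ 0 ⇒ t ≤ 21. So t ∈ [0, 21]: 22 solutions.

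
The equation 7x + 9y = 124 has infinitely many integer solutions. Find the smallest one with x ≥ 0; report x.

1

gcd(9, 7) = 1.
1 divides 124, so solutions exist.
By Bézout, 7·(4) + 9·(-3) = 1.
Scale by 124/1 = 124: (x₀, y₀) = (496, -372).
General solution: x = 496 + 9t, y = -372 - 7t for integer t.
x ≥ 0: smallest is 496 mod 9 = 1 (at t = -55), with y = 13.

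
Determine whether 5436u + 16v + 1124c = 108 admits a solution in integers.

gcd(5436, 16) = 4  (5436 = 339×16 + 12, 16 = 1×12 + 4, 12 = 3×4).
gcd(4, 1124) = 4.
4 divides 108, so integer solutions exist.

yes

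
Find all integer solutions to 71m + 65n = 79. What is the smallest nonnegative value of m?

24

gcd(71, 65):
  71 = 1*65 + 6
  65 = 10*6 + 5
  6 = 1*5 + 1
  5 = 5*1
so gcd(71, 65) = 1.
1 divides 79, so solutions exist.
Back-substitute for Bézout coefficients:
  1 = 6 - 1*5
  ... = 71*(11) + 65*(-12)
Scale by 79/1 = 79: (m₀, n₀) = (869, -948).
General solution: m = 869 + 65t, n = -948 - 71t for integer t.
m ≥ 0: smallest is 869 mod 65 = 24 (at t = -13), with n = -25.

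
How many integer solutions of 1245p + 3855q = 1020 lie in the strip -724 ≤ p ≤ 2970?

15

gcd(3855, 1245) = 15.
By Bézout, 1245×(96) + 3855×(-31) = 15.
Particular solution: (103, -33).
General solution: p = 103 + 257t, q = -33 - 83t for integer t.
-724 ≤ 103 + 257t ≤ 2970 gives t ∈ [-3, 11], which is 15 values.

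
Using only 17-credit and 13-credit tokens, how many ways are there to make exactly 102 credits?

Need nonnegative integers with 17j + 13k = 102.
gcd(17, 13) = 1, and 17·(-3) + 13·(4) = 1.
So (j₀, k₀) = (-306, 408); general j = -306 + 13t, k = 408 - 17t.
j ≥ 0 ⇒ t ≥ 24; k ≥ 0 ⇒ t ≤ 24. That's 1 value of t.

1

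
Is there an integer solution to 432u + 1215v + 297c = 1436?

gcd(1215, 432):
  1215 = 2·432 + 351
  432 = 1·351 + 81
  351 = 4·81 + 27
  81 = 3·27
so gcd(1215, 432) = 27.
gcd(27, 297) = 27.
27 does not divide 1436 (remainder 5), so no integer solutions.

no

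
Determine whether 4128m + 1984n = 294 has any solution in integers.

gcd(4128, 1984) = 32.
32 does not divide 294 (remainder 6), so no integer solutions.

no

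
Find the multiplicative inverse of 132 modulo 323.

gcd(323, 132):
  323 = 2×132 + 59
  132 = 2×59 + 14
  59 = 4×14 + 3
  14 = 4×3 + 2
  3 = 1×2 + 1
  2 = 2×1
so gcd(323, 132) = 1.
Back-substitute for Bézout coefficients:
  1 = 3 - 1×2
  ... = 132×(-115) + 323×(47)
So 132×-115 ≡ 1 (mod 323), and -115 mod 323 = 208.

208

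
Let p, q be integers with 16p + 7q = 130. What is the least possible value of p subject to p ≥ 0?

gcd(16, 7):
  16 = 2*7 + 2
  7 = 3*2 + 1
  2 = 2*1
so gcd(16, 7) = 1.
1 divides 130, so solutions exist.
Back-substitute for Bézout coefficients:
  1 = 7 - 3*2
  ... = 16*(-3) + 7*(7)
Scale by 130/1 = 130: (p₀, q₀) = (-390, 910).
General solution: p = -390 + 7t, q = 910 - 16t for integer t.
p ≥ 0: smallest is -390 mod 7 = 2 (at t = 56), with q = 14.

2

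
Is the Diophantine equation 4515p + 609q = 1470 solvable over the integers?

yes

gcd(4515, 609) = 21  (4515 = 7*609 + 252, 609 = 2*252 + 105, 252 = 2*105 + 42, 105 = 2*42 + 21, 42 = 2*21).
21 divides 1470, so integer solutions exist.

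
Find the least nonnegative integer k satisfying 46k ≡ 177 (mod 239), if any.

gcd(239, 46):
  239 = 5×46 + 9
  46 = 5×9 + 1
  9 = 9×1
so gcd(239, 46) = 1.
1 divides 177, so solutions exist.
Back-substitute for Bézout coefficients:
  1 = 46 - 5×9
  ... = 46×(26) + 239×(-5)
So 46×(26) ≡ 1 (mod 239); multiply by 177: k ≡ 4602 (mod 239).
Smallest nonnegative: k = 4602 mod 239 = 61.

61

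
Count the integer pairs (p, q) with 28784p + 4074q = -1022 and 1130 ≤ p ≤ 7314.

21

gcd(28784, 4074):
  28784 = 7*4074 + 266
  4074 = 15*266 + 84
  266 = 3*84 + 14
  84 = 6*14
so gcd(28784, 4074) = 14.
Back-substitute for Bézout coefficients:
  14 = 266 - 3*84
  ... = 28784*(46) + 4074*(-325)
Scale by -73: particular solution (-3358, 23725); reduce p mod 291: (134, -947).
General solution: p = 134 + 291t, q = -947 - 2056t for integer t.
1130 ≤ 134 + 291t ≤ 7314 gives t ∈ [4, 24], which is 21 values.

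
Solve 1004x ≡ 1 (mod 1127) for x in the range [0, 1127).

733

gcd(1127, 1004) = 1  (1127 = 1×1004 + 123, 1004 = 8×123 + 20, 123 = 6×20 + 3, 20 = 6×3 + 2, 3 = 1×2 + 1, 2 = 2×1).
Back-substituting, 1004×(-394) + 1127×(351) = 1.
So 1004×-394 ≡ 1 (mod 1127), and -394 mod 1127 = 733.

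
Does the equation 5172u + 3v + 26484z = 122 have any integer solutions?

gcd(5172, 3) = 3  (5172 = 1724*3).
gcd(3, 26484) = 3.
3 does not divide 122 (remainder 2), so no integer solutions.

no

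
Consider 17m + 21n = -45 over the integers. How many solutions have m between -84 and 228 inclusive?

15

gcd(21, 17) = 1.
By Bézout, 17×(5) + 21×(-4) = 1.
Particular solution: (6, -7).
General solution: m = 6 + 21t, n = -7 - 17t for integer t.
-84 ≤ 6 + 21t ≤ 228 gives t ∈ [-4, 10], which is 15 values.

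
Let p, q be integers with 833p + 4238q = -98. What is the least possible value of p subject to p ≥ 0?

3490

gcd(4238, 833):
  4238 = 5·833 + 73
  833 = 11·73 + 30
  73 = 2·30 + 13
  30 = 2·13 + 4
  13 = 3·4 + 1
  4 = 4·1
so gcd(4238, 833) = 1.
1 divides -98, so solutions exist.
Back-substitute for Bézout coefficients:
  1 = 13 - 3·4
  ... = 833·(-987) + 4238·(194)
Scale by -98/1 = -98: (p₀, q₀) = (96726, -19012).
General solution: p = 96726 + 4238t, q = -19012 - 833t for integer t.
p ≥ 0: smallest is 96726 mod 4238 = 3490 (at t = -22), with q = -686.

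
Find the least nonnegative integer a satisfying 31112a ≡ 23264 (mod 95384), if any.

1270

gcd(95384, 31112) = 8.
8 divides 23264, so solutions exist.
By Bézout, 31112·(-2189) + 95384·(714) = 8.
So 31112·(-2189) ≡ 8 (mod 95384); multiply by 2908: a ≡ -6365612 (mod 11923).
Smallest nonnegative: a = -6365612 mod 11923 = 1270.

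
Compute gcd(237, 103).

1

gcd(237, 103) = 1  (237 = 2×103 + 31, 103 = 3×31 + 10, 31 = 3×10 + 1, 10 = 10×1).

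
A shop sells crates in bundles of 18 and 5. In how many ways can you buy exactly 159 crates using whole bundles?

2

Need nonnegative integers with 18j + 5k = 159.
gcd(18, 5) = 1, and 18·(2) + 5·(-7) = 1.
So (j₀, k₀) = (318, -1113); general j = 318 + 5t, k = -1113 - 18t.
j ≥ 0 ⇒ t ≥ -63; k ≥ 0 ⇒ t ≤ -62. That's 2 values of t.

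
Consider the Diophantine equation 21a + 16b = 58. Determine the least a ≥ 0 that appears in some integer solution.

gcd(21, 16) = 1  (21 = 1·16 + 5, 16 = 3·5 + 1, 5 = 5·1).
1 divides 58, so solutions exist.
Back-substituting, 21·(-3) + 16·(4) = 1.
Scale by 58/1 = 58: (a₀, b₀) = (-174, 232).
General solution: a = -174 + 16t, b = 232 - 21t for integer t.
a ≥ 0: smallest is -174 mod 16 = 2 (at t = 11), with b = 1.

2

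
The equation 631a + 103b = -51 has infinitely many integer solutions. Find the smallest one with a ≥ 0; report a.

gcd(631, 103) = 1.
1 divides -51, so solutions exist.
By Bézout, 631·(8) + 103·(-49) = 1.
Scale by -51/1 = -51: (a₀, b₀) = (-408, 2499).
General solution: a = -408 + 103t, b = 2499 - 631t for integer t.
a ≥ 0: smallest is -408 mod 103 = 4 (at t = 4), with b = -25.

4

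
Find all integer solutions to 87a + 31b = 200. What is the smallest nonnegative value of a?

gcd(87, 31):
  87 = 2·31 + 25
  31 = 1·25 + 6
  25 = 4·6 + 1
  6 = 6·1
so gcd(87, 31) = 1.
1 divides 200, so solutions exist.
Back-substitute for Bézout coefficients:
  1 = 25 - 4·6
  ... = 87·(5) + 31·(-14)
Scale by 200/1 = 200: (a₀, b₀) = (1000, -2800).
General solution: a = 1000 + 31t, b = -2800 - 87t for integer t.
a ≥ 0: smallest is 1000 mod 31 = 8 (at t = -32), with b = -16.

8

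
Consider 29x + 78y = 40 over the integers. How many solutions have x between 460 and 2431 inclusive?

26

gcd(78, 29):
  78 = 2×29 + 20
  29 = 1×20 + 9
  20 = 2×9 + 2
  9 = 4×2 + 1
  2 = 2×1
so gcd(78, 29) = 1.
Back-substitute for Bézout coefficients:
  1 = 9 - 4×2
  ... = 29×(35) + 78×(-13)
Scale by 40: particular solution (1400, -520); reduce x mod 78: (74, -27).
General solution: x = 74 + 78t, y = -27 - 29t for integer t.
460 ≤ 74 + 78t ≤ 2431 gives t ∈ [5, 30], which is 26 values.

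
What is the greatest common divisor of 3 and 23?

1

gcd(23, 3) = 1  (23 = 7·3 + 2, 3 = 1·2 + 1, 2 = 2·1).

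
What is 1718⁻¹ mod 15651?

gcd(15651, 1718):
  15651 = 9*1718 + 189
  1718 = 9*189 + 17
  189 = 11*17 + 2
  17 = 8*2 + 1
  2 = 2*1
so gcd(15651, 1718) = 1.
Back-substitute for Bézout coefficients:
  1 = 17 - 8*2
  ... = 1718*(7370) + 15651*(-809)
So 1718*7370 ≡ 1 (mod 15651), and 7370 mod 15651 = 7370.

7370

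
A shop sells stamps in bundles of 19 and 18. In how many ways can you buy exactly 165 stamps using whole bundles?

1

Need nonnegative integers with 19j + 18k = 165.
gcd(19, 18) = 1, and 19·(1) + 18·(-1) = 1.
So (j₀, k₀) = (165, -165); general j = 165 + 18t, k = -165 - 19t.
j ≥ 0 ⇒ t ≥ -9; k ≥ 0 ⇒ t ≤ -9. That's 1 value of t.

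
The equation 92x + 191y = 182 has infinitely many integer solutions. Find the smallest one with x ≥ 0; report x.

gcd(191, 92):
  191 = 2·92 + 7
  92 = 13·7 + 1
  7 = 7·1
so gcd(191, 92) = 1.
1 divides 182, so solutions exist.
Back-substitute for Bézout coefficients:
  1 = 92 - 13·7
  ... = 92·(27) + 191·(-13)
Scale by 182/1 = 182: (x₀, y₀) = (4914, -2366).
General solution: x = 4914 + 191t, y = -2366 - 92t for integer t.
x ≥ 0: smallest is 4914 mod 191 = 139 (at t = -25), with y = -66.

139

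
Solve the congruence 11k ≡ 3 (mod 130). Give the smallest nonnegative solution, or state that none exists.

gcd(130, 11) = 1  (130 = 11*11 + 9, 11 = 1*9 + 2, 9 = 4*2 + 1, 2 = 2*1).
1 divides 3, so solutions exist.
Back-substituting, 11*(-59) + 130*(5) = 1.
So 11*(-59) ≡ 1 (mod 130); multiply by 3: k ≡ -177 (mod 130).
Smallest nonnegative: k = -177 mod 130 = 83.

83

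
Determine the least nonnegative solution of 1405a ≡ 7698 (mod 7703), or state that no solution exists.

4715

gcd(7703, 1405) = 1.
1 divides 7698, so solutions exist.
By Bézout, 1405*(-943) + 7703*(172) = 1.
So 1405*(-943) ≡ 1 (mod 7703); multiply by 7698: a ≡ -7259214 (mod 7703).
Smallest nonnegative: a = -7259214 mod 7703 = 4715.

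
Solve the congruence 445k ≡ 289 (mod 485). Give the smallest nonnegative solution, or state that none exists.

no solution

gcd(485, 445) = 5  (485 = 1·445 + 40, 445 = 11·40 + 5, 40 = 8·5).
5 does not divide 289, so the congruence has no solution.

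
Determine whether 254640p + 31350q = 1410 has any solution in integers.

gcd(254640, 31350) = 30  (254640 = 8×31350 + 3840, 31350 = 8×3840 + 630, 3840 = 6×630 + 60, 630 = 10×60 + 30, 60 = 2×30).
30 divides 1410, so integer solutions exist.

yes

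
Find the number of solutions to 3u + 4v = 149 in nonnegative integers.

gcd(4, 3):
  4 = 1×3 + 1
  3 = 3×1
so gcd(4, 3) = 1.
Back-substitute for Bézout coefficients:
  1 = 4 - 1×3
  ... = 3×(-1) + 4×(1)
Scale by 149: one solution is (-149, 149). Reduce u mod 4: (3, 35).
General: u = 3 + 4t, v = 35 - 3t.
u ≥ 0 ⇒ t ≥ 0; v ≥ 0 ⇒ t ≤ 11. So t ∈ [0, 11]: 12 solutions.

12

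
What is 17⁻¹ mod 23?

19

gcd(23, 17):
  23 = 1×17 + 6
  17 = 2×6 + 5
  6 = 1×5 + 1
  5 = 5×1
so gcd(23, 17) = 1.
Back-substitute for Bézout coefficients:
  1 = 6 - 1×5
  ... = 17×(-4) + 23×(3)
So 17×-4 ≡ 1 (mod 23), and -4 mod 23 = 19.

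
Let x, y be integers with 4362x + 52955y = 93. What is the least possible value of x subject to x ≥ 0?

26259

gcd(52955, 4362) = 1  (52955 = 12*4362 + 611, 4362 = 7*611 + 85, 611 = 7*85 + 16, 85 = 5*16 + 5, 16 = 3*5 + 1, 5 = 5*1).
1 divides 93, so solutions exist.
Back-substituting, 4362*(-9967) + 52955*(821) = 1.
Scale by 93/1 = 93: (x₀, y₀) = (-926931, 76353).
General solution: x = -926931 + 52955t, y = 76353 - 4362t for integer t.
x ≥ 0: smallest is -926931 mod 52955 = 26259 (at t = 18), with y = -2163.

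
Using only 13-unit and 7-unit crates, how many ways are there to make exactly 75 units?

1

Need nonnegative integers with 13j + 7k = 75.
gcd(13, 7) = 1, and 13·(-1) + 7·(2) = 1.
So (j₀, k₀) = (-75, 150); general j = -75 + 7t, k = 150 - 13t.
j ≥ 0 ⇒ t ≥ 11; k ≥ 0 ⇒ t ≤ 11. That's 1 value of t.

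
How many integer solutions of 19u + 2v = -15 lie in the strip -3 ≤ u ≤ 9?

7

gcd(19, 2) = 1.
By Bézout, 19·(1) + 2·(-9) = 1.
Particular solution: (1, -17).
General solution: u = 1 + 2t, v = -17 - 19t for integer t.
-3 ≤ 1 + 2t ≤ 9 gives t ∈ [-2, 4], which is 7 values.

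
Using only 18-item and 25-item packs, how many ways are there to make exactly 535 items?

Need nonnegative integers with 18j + 25k = 535.
gcd(18, 25) = 1, and 18·(7) + 25·(-5) = 1.
So (j₀, k₀) = (3745, -2675); general j = 3745 + 25t, k = -2675 - 18t.
j ≥ 0 ⇒ t ≥ -149; k ≥ 0 ⇒ t ≤ -149. That's 1 value of t.

1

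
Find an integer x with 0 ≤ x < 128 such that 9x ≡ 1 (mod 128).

gcd(128, 9) = 1  (128 = 14×9 + 2, 9 = 4×2 + 1, 2 = 2×1).
Back-substituting, 9×(57) + 128×(-4) = 1.
So 9×57 ≡ 1 (mod 128), and 57 mod 128 = 57.

57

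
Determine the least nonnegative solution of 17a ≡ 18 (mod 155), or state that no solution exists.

gcd(155, 17) = 1.
1 divides 18, so solutions exist.
By Bézout, 17×(73) + 155×(-8) = 1.
So 17×(73) ≡ 1 (mod 155); multiply by 18: a ≡ 1314 (mod 155).
Smallest nonnegative: a = 1314 mod 155 = 74.

74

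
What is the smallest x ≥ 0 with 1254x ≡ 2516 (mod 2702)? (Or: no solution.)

gcd(2702, 1254):
  2702 = 2×1254 + 194
  1254 = 6×194 + 90
  194 = 2×90 + 14
  90 = 6×14 + 6
  14 = 2×6 + 2
  6 = 3×2
so gcd(2702, 1254) = 2.
2 divides 2516, so solutions exist.
Back-substitute for Bézout coefficients:
  2 = 14 - 2×6
  ... = 1254×(-390) + 2702×(181)
So 1254×(-390) ≡ 2 (mod 2702); multiply by 1258: x ≡ -490620 (mod 1351).
Smallest nonnegative: x = -490620 mod 1351 = 1144.

1144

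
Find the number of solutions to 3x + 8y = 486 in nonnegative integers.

21

gcd(8, 3) = 1  (8 = 2*3 + 2, 3 = 1*2 + 1, 2 = 2*1).
Back-substituting, 3*(3) + 8*(-1) = 1.
Scale by 486: one solution is (1458, -486). Reduce x mod 8: (2, 60).
General: x = 2 + 8t, y = 60 - 3t.
x ≥ 0 ⇒ t ≥ 0; y ≥ 0 ⇒ t ≤ 20. So t ∈ [0, 20]: 21 solutions.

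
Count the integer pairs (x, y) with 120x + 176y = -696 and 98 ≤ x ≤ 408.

gcd(176, 120) = 8.
By Bézout, 120·(3) + 176·(-2) = 8.
Particular solution: (3, -6).
General solution: x = 3 + 22t, y = -6 - 15t for integer t.
98 ≤ 3 + 22t ≤ 408 gives t ∈ [5, 18], which is 14 values.

14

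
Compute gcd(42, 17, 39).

1

gcd(42, 17):
  42 = 2*17 + 8
  17 = 2*8 + 1
  8 = 8*1
so gcd(42, 17) = 1.
gcd(1, 39) = 1.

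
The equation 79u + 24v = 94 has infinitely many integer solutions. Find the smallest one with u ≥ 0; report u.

gcd(79, 24):
  79 = 3·24 + 7
  24 = 3·7 + 3
  7 = 2·3 + 1
  3 = 3·1
so gcd(79, 24) = 1.
1 divides 94, so solutions exist.
Back-substitute for Bézout coefficients:
  1 = 7 - 2·3
  ... = 79·(7) + 24·(-23)
Scale by 94/1 = 94: (u₀, v₀) = (658, -2162).
General solution: u = 658 + 24t, v = -2162 - 79t for integer t.
u ≥ 0: smallest is 658 mod 24 = 10 (at t = -27), with v = -29.

10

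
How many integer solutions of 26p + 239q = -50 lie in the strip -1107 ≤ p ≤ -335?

4

gcd(239, 26):
  239 = 9*26 + 5
  26 = 5*5 + 1
  5 = 5*1
so gcd(239, 26) = 1.
Back-substitute for Bézout coefficients:
  1 = 26 - 5*5
  ... = 26*(46) + 239*(-5)
Scale by -50: particular solution (-2300, 250); reduce p mod 239: (90, -10).
General solution: p = 90 + 239t, q = -10 - 26t for integer t.
-1107 ≤ 90 + 239t ≤ -335 gives t ∈ [-5, -2], which is 4 values.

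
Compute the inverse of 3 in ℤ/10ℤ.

gcd(10, 3) = 1  (10 = 3×3 + 1, 3 = 3×1).
Back-substituting, 3×(-3) + 10×(1) = 1.
So 3×-3 ≡ 1 (mod 10), and -3 mod 10 = 7.

7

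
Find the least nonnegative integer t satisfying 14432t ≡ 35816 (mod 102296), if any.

11464

gcd(102296, 14432) = 8.
8 divides 35816, so solutions exist.
By Bézout, 14432*(-2091) + 102296*(295) = 8.
So 14432*(-2091) ≡ 8 (mod 102296); multiply by 4477: t ≡ -9361407 (mod 12787).
Smallest nonnegative: t = -9361407 mod 12787 = 11464.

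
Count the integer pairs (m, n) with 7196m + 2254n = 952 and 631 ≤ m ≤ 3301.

17

gcd(7196, 2254) = 14  (7196 = 3*2254 + 434, 2254 = 5*434 + 84, 434 = 5*84 + 14, 84 = 6*14).
Back-substituting, 7196*(26) + 2254*(-83) = 14.
Scale by 68: particular solution (1768, -5644); reduce m mod 161: (158, -504).
General solution: m = 158 + 161t, n = -504 - 514t for integer t.
631 ≤ 158 + 161t ≤ 3301 gives t ∈ [3, 19], which is 17 values.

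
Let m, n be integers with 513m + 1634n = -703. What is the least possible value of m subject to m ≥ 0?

gcd(1634, 513) = 19  (1634 = 3*513 + 95, 513 = 5*95 + 38, 95 = 2*38 + 19, 38 = 2*19).
19 divides -703, so solutions exist.
Back-substituting, 513*(-35) + 1634*(11) = 19.
Scale by -703/19 = -37: (m₀, n₀) = (1295, -407).
General solution: m = 1295 + 86t, n = -407 - 27t for integer t.
m ≥ 0: smallest is 1295 mod 86 = 5 (at t = -15), with n = -2.

5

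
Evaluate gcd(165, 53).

gcd(165, 53):
  165 = 3*53 + 6
  53 = 8*6 + 5
  6 = 1*5 + 1
  5 = 5*1
so gcd(165, 53) = 1.

1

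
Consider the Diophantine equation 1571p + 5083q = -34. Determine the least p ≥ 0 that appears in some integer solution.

gcd(5083, 1571):
  5083 = 3·1571 + 370
  1571 = 4·370 + 91
  370 = 4·91 + 6
  91 = 15·6 + 1
  6 = 6·1
so gcd(5083, 1571) = 1.
1 divides -34, so solutions exist.
Back-substitute for Bézout coefficients:
  1 = 91 - 15·6
  ... = 1571·(838) + 5083·(-259)
Scale by -34/1 = -34: (p₀, q₀) = (-28492, 8806).
General solution: p = -28492 + 5083t, q = 8806 - 1571t for integer t.
p ≥ 0: smallest is -28492 mod 5083 = 2006 (at t = 6), with q = -620.

2006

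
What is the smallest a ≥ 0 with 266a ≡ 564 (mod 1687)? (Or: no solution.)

gcd(1687, 266) = 7.
7 does not divide 564, so the congruence has no solution.

no solution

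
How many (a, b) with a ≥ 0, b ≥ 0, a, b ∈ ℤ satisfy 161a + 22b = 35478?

gcd(161, 22):
  161 = 7*22 + 7
  22 = 3*7 + 1
  7 = 7*1
so gcd(161, 22) = 1.
Back-substitute for Bézout coefficients:
  1 = 22 - 3*7
  ... = 161*(-3) + 22*(22)
Scale by 35478: one solution is (-106434, 780516). Reduce a mod 22: (2, 1598).
General: a = 2 + 22t, b = 1598 - 161t.
a ≥ 0 ⇒ t ≥ 0; b ≥ 0 ⇒ t ≤ 9. So t ∈ [0, 9]: 10 solutions.

10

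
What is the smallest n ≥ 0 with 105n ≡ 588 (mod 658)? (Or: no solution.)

gcd(658, 105):
  658 = 6×105 + 28
  105 = 3×28 + 21
  28 = 1×21 + 7
  21 = 3×7
so gcd(658, 105) = 7.
7 divides 588, so solutions exist.
Back-substitute for Bézout coefficients:
  7 = 28 - 1×21
  ... = 105×(-25) + 658×(4)
So 105×(-25) ≡ 7 (mod 658); multiply by 84: n ≡ -2100 (mod 94).
Smallest nonnegative: n = -2100 mod 94 = 62.

62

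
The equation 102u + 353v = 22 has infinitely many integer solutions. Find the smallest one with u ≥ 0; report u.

284

gcd(353, 102) = 1.
1 divides 22, so solutions exist.
By Bézout, 102×(45) + 353×(-13) = 1.
Scale by 22/1 = 22: (u₀, v₀) = (990, -286).
General solution: u = 990 + 353t, v = -286 - 102t for integer t.
u ≥ 0: smallest is 990 mod 353 = 284 (at t = -2), with v = -82.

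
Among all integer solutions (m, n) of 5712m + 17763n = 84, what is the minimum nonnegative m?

2351

gcd(17763, 5712):
  17763 = 3×5712 + 627
  5712 = 9×627 + 69
  627 = 9×69 + 6
  69 = 11×6 + 3
  6 = 2×3
so gcd(17763, 5712) = 3.
3 divides 84, so solutions exist.
Back-substitute for Bézout coefficients:
  3 = 69 - 11×6
  ... = 5712×(2833) + 17763×(-911)
Scale by 84/3 = 28: (m₀, n₀) = (79324, -25508).
General solution: m = 79324 + 5921t, n = -25508 - 1904t for integer t.
m ≥ 0: smallest is 79324 mod 5921 = 2351 (at t = -13), with n = -756.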